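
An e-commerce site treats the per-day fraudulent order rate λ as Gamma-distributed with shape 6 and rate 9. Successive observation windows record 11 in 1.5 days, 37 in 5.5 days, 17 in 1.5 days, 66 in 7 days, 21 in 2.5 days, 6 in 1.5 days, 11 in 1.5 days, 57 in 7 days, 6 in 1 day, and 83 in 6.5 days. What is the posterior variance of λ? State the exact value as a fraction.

1284/7921

Total count: 11 + 37 + 17 + 66 + 21 + 6 + 11 + 57 + 6 + 83 = 315.
Total exposure: 1.5 + 5.5 + 1.5 + 7 + 2.5 + 1.5 + 1.5 + 7 + 1 + 6.5 = 35.5 days.
By Gamma–Poisson conjugacy, the posterior is Gamma(α + Σx, β + Σt) = Gamma(6 + 315, 9 + 35.5) = Gamma(321, 89/2).
Posterior variance = α'/β'² = 321/(7921/4) = 1284/7921.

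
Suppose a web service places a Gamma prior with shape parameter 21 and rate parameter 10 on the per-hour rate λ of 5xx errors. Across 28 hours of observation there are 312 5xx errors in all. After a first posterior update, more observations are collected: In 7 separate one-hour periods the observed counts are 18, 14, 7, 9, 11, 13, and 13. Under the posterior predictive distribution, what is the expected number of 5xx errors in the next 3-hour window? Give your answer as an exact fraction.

418/15

Total count 312 over total exposure 28 hours.
After the first batch: Gamma(21 + 312, 10 + 28) = Gamma(333, 38).
Total count: 18 + 14 + 7 + 9 + 11 + 13 + 13 = 85.
Total exposure: 7 hours.
After the second batch: Gamma(333 + 85, 38 + 7) = Gamma(418, 45).
Predictive mean over a 3-hour window = T·E[λ|data] = 3·418/45 = 418/15.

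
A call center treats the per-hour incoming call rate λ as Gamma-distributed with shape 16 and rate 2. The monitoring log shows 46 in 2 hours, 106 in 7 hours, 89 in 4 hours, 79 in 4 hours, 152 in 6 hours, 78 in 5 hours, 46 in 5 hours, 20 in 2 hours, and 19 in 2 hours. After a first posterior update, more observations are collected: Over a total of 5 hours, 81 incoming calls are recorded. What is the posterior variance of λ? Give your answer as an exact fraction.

183/484

Total count: 46 + 106 + 89 + 79 + 152 + 78 + 46 + 20 + 19 = 635.
Total exposure: 2 + 7 + 4 + 4 + 6 + 5 + 5 + 2 + 2 = 37 hours.
After the first batch: Gamma(16 + 635, 2 + 37) = Gamma(651, 39).
Total count 81 over total exposure 5 hours.
After the second batch: Gamma(651 + 81, 39 + 5) = Gamma(732, 44).
Posterior variance = α'/β'² = 732/1936 = 183/484.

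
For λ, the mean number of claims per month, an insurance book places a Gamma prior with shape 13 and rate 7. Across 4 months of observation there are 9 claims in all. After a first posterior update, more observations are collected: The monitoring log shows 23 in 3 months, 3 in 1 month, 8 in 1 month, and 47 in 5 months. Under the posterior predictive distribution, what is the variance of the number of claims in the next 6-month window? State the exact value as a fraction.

Total count 9 over total exposure 4 months.
After the first batch: Gamma(13 + 9, 7 + 4) = Gamma(22, 11).
Total count: 23 + 3 + 8 + 47 = 81.
Total exposure: 3 + 1 + 1 + 5 = 10 months.
After the second batch: Gamma(22 + 81, 11 + 10) = Gamma(103, 21).
The posterior predictive for a window of length T is Negative Binomial with variance T·α'·(β'+T)/β'² = 6·103·27/441 = 1854/49.

1854/49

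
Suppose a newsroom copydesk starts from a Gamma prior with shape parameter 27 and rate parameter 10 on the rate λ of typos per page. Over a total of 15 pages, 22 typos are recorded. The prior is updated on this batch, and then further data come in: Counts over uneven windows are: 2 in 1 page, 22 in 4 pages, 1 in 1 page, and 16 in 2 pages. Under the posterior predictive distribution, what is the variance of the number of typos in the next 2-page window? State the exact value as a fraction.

700/121

Total count 22 over total exposure 15 pages.
After the first batch: Gamma(27 + 22, 10 + 15) = Gamma(49, 25).
Total count: 2 + 22 + 1 + 16 = 41.
Total exposure: 1 + 4 + 1 + 2 = 8 pages.
After the second batch: Gamma(49 + 41, 25 + 8) = Gamma(90, 33).
The posterior predictive for a window of length T is Negative Binomial with variance T·α'·(β'+T)/β'² = 2·90·35/1089 = 700/121.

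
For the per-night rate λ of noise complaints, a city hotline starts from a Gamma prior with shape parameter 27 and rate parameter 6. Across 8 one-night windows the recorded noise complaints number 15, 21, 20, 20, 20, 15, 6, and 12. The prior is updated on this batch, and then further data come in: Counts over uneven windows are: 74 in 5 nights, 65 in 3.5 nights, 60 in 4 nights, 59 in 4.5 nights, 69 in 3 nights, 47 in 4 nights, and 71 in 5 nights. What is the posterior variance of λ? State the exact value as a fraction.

Total count: 15 + 21 + 20 + 20 + 20 + 15 + 6 + 12 = 129.
Total exposure: 8 nights.
After the first batch: Gamma(27 + 129, 6 + 8) = Gamma(156, 14).
Total count: 74 + 65 + 60 + 59 + 69 + 47 + 71 = 445.
Total exposure: 5 + 3.5 + 4 + 4.5 + 3 + 4 + 5 = 29 nights.
After the second batch: Gamma(156 + 445, 14 + 29) = Gamma(601, 43).
Posterior variance = α'/β'² = 601/1849.

601/1849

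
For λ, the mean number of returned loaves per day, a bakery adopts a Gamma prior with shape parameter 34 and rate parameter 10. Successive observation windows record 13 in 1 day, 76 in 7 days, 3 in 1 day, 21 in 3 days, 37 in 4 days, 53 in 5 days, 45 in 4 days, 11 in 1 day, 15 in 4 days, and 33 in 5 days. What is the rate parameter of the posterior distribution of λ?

Total count: 13 + 76 + 3 + 21 + 37 + 53 + 45 + 11 + 15 + 33 = 307.
Total exposure: 1 + 7 + 1 + 3 + 4 + 5 + 4 + 1 + 4 + 5 = 35 days.
Posterior: α' = 34 + 307 = 341, β' = 10 + 35 = 45.

45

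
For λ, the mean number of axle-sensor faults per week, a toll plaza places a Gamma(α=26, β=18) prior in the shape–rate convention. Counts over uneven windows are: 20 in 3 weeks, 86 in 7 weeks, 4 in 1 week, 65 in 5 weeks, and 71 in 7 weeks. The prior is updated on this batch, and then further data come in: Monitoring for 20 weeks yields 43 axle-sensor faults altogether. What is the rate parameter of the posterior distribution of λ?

61

Total count: 20 + 86 + 4 + 65 + 71 = 246.
Total exposure: 3 + 7 + 1 + 5 + 7 = 23 weeks.
After the first batch: Gamma(26 + 246, 18 + 23) = Gamma(272, 41).
Total count 43 over total exposure 20 weeks.
After the second batch: Gamma(272 + 43, 41 + 20) = Gamma(315, 61).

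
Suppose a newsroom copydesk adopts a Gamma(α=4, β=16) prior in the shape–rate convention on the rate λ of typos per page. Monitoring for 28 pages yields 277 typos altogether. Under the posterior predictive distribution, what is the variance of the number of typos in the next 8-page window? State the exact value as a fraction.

7306/121

Total count 277 over total exposure 28 pages.
Conjugate update: add total count to the shape and total exposure to the rate, giving Gamma(281, 44).
The posterior predictive for a window of length T is Negative Binomial with variance T·α'·(β'+T)/β'² = 8·281·52/1936 = 7306/121.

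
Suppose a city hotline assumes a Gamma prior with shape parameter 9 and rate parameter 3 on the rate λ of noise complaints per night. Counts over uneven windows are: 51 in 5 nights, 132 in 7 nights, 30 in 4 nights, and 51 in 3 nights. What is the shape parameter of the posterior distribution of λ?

273

Total count: 51 + 132 + 30 + 51 = 264.
Total exposure: 5 + 7 + 4 + 3 = 19 nights.
By Gamma–Poisson conjugacy, the posterior is Gamma(α + Σx, β + Σt) = Gamma(9 + 264, 3 + 19) = Gamma(273, 22).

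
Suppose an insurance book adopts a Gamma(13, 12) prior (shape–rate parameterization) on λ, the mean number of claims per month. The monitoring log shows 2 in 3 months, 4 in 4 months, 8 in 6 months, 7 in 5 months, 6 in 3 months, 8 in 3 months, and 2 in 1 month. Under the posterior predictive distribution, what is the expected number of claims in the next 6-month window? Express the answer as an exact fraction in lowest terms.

Total count: 2 + 4 + 8 + 7 + 6 + 8 + 2 = 37.
Total exposure: 3 + 4 + 6 + 5 + 3 + 3 + 1 = 25 months.
Conjugate update: add total count to the shape and total exposure to the rate, giving Gamma(50, 37).
Predictive mean over a 6-month window = T·E[λ|data] = 6·50/37 = 300/37.

300/37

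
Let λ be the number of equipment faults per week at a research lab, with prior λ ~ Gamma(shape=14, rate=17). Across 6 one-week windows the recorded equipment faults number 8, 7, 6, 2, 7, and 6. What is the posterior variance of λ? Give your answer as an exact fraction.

50/529

Total count: 8 + 7 + 6 + 2 + 7 + 6 = 36.
Total exposure: 6 weeks.
Conjugate update: add total count to the shape and total exposure to the rate, giving Gamma(50, 23).
Posterior variance = α'/β'² = 50/529.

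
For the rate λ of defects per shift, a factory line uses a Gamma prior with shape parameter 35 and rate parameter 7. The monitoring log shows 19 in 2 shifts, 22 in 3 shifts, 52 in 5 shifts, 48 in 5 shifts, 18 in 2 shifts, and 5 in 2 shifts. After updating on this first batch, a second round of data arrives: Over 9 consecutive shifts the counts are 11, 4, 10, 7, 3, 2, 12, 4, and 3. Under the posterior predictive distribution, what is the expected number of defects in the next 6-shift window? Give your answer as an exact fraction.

Total count: 19 + 22 + 52 + 48 + 18 + 5 = 164.
Total exposure: 2 + 3 + 5 + 5 + 2 + 2 = 19 shifts.
After the first batch: Gamma(35 + 164, 7 + 19) = Gamma(199, 26).
Total count: 11 + 4 + 10 + 7 + 3 + 2 + 12 + 4 + 3 = 56.
Total exposure: 9 shifts.
After the second batch: Gamma(199 + 56, 26 + 9) = Gamma(255, 35).
Predictive mean over a 6-shift window = T·E[λ|data] = 6·255/35 = 306/7.

306/7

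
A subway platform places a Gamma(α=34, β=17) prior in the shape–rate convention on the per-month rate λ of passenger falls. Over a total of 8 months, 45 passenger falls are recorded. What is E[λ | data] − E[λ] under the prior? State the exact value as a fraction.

Total count 45 over total exposure 8 months.
Posterior: α' = 34 + 45 = 79, β' = 17 + 8 = 25.
Posterior mean = 79/25 = 79/25; prior mean = 34/17 = 2. Difference = 79/25 − 2 = 29/25.

29/25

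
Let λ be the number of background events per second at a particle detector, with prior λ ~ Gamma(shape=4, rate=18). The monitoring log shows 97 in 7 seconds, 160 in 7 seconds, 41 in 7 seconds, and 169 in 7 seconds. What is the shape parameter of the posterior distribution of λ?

471

Total count: 97 + 160 + 41 + 169 = 467.
Total exposure: 7 + 7 + 7 + 7 = 28 seconds.
Gamma(α, β) with Poisson data over total exposure Σt gives posterior Gamma(α+Σx, β+Σt) = Gamma(471, 46).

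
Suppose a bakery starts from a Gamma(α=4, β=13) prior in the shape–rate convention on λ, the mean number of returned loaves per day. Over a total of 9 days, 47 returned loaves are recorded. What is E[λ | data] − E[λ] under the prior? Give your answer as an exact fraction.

Total count 47 over total exposure 9 days.
Posterior: α' = 4 + 47 = 51, β' = 13 + 9 = 22.
Posterior mean = 51/22 = 51/22; prior mean = 4/13 = 4/13. Difference = 51/22 − 4/13 = 575/286.

575/286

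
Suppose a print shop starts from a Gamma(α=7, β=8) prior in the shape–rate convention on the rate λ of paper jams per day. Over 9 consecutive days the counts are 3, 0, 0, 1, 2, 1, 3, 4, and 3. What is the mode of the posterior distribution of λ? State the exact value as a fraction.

23/17

Total count: 3 + 0 + 0 + 1 + 2 + 1 + 3 + 4 + 3 = 17.
Total exposure: 9 days.
Conjugate update: add total count to the shape and total exposure to the rate, giving Gamma(24, 17).
Posterior mode = (α'−1)/β' = 23/17.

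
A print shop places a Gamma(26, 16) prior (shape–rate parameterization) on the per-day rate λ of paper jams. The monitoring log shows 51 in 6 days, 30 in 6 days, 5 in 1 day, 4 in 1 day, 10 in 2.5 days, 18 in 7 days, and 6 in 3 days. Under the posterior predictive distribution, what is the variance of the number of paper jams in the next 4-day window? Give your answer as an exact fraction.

Total count: 51 + 30 + 5 + 4 + 10 + 18 + 6 = 124.
Total exposure: 6 + 6 + 1 + 1 + 2.5 + 7 + 3 = 26.5 days.
Gamma(α, β) with Poisson data over total exposure Σt gives posterior Gamma(α+Σx, β+Σt) = Gamma(150, 85/2).
The posterior predictive for a window of length T is Negative Binomial with variance T·α'·(β'+T)/β'² = 4·150·(93/2)/(7225/4) = 4464/289.

4464/289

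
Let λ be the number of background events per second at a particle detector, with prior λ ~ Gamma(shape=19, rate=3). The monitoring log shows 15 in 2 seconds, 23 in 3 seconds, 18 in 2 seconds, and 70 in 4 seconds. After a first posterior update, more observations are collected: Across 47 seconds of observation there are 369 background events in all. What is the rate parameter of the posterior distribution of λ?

61

Total count: 15 + 23 + 18 + 70 = 126.
Total exposure: 2 + 3 + 2 + 4 = 11 seconds.
After the first batch: Gamma(19 + 126, 3 + 11) = Gamma(145, 14).
Total count 369 over total exposure 47 seconds.
After the second batch: Gamma(145 + 369, 14 + 47) = Gamma(514, 61).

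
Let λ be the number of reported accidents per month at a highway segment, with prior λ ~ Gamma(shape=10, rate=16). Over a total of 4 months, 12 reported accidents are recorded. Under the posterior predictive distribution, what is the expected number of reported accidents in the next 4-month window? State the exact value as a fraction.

Total count 12 over total exposure 4 months.
Conjugate update: add total count to the shape and total exposure to the rate, giving Gamma(22, 20).
Predictive mean over a 4-month window = T·E[λ|data] = 4·22/20 = 22/5.

22/5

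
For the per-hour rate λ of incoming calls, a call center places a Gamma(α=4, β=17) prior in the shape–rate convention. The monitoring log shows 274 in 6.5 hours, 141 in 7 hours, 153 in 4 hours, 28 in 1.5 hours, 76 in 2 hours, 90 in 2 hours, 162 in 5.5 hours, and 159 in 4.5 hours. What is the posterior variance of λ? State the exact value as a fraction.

1087/2500

Total count: 274 + 141 + 153 + 28 + 76 + 90 + 162 + 159 = 1083.
Total exposure: 6.5 + 7 + 4 + 1.5 + 2 + 2 + 5.5 + 4.5 = 33 hours.
By Gamma–Poisson conjugacy, the posterior is Gamma(α + Σx, β + Σt) = Gamma(4 + 1083, 17 + 33) = Gamma(1087, 50).
Posterior variance = α'/β'² = 1087/2500.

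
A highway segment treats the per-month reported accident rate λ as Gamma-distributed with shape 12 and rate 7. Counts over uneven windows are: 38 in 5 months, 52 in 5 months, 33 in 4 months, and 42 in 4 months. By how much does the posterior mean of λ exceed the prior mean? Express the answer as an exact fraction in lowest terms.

Total count: 38 + 52 + 33 + 42 = 165.
Total exposure: 5 + 5 + 4 + 4 = 18 months.
Conjugate update: add total count to the shape and total exposure to the rate, giving Gamma(177, 25).
Posterior mean = 177/25 = 177/25; prior mean = 12/7 = 12/7. Difference = 177/25 − 12/7 = 939/175.

939/175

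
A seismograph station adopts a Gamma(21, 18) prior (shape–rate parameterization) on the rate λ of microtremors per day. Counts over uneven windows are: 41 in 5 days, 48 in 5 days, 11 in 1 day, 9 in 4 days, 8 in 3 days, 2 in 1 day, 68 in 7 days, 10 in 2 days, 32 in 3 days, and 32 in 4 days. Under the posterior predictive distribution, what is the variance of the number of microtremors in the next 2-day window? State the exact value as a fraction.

Total count: 41 + 48 + 11 + 9 + 8 + 2 + 68 + 10 + 32 + 32 = 261.
Total exposure: 5 + 5 + 1 + 4 + 3 + 1 + 7 + 2 + 3 + 4 = 35 days.
Conjugate update: add total count to the shape and total exposure to the rate, giving Gamma(282, 53).
The posterior predictive for a window of length T is Negative Binomial with variance T·α'·(β'+T)/β'² = 2·282·55/2809 = 31020/2809.

31020/2809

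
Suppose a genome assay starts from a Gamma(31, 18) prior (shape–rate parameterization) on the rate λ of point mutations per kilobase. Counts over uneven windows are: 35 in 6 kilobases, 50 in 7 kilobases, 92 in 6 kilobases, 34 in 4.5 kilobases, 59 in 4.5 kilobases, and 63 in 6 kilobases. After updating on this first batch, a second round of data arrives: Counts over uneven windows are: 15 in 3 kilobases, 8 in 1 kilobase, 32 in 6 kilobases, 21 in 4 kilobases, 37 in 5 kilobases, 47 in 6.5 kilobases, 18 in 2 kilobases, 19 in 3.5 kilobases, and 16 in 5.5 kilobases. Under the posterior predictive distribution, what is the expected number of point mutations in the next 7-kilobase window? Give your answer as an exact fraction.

Total count: 35 + 50 + 92 + 34 + 59 + 63 = 333.
Total exposure: 6 + 7 + 6 + 4.5 + 4.5 + 6 = 34 kilobases.
After the first batch: Gamma(31 + 333, 18 + 34) = Gamma(364, 52).
Total count: 15 + 8 + 32 + 21 + 37 + 47 + 18 + 19 + 16 = 213.
Total exposure: 3 + 1 + 6 + 4 + 5 + 6.5 + 2 + 3.5 + 5.5 = 36.5 kilobases.
After the second batch: Gamma(364 + 213, 52 + 36.5) = Gamma(577, 177/2).
Predictive mean over a 7-kilobase window = T·E[λ|data] = 7·577/(177/2) = 8078/177.

8078/177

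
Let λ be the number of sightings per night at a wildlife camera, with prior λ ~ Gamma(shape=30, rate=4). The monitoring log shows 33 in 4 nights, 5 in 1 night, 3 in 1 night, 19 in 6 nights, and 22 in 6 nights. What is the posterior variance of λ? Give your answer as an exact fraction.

28/121

Total count: 33 + 5 + 3 + 19 + 22 = 82.
Total exposure: 4 + 1 + 1 + 6 + 6 = 18 nights.
The Gamma prior is conjugate for the Poisson rate, so λ | data ~ Gamma(30+82, 4+18) = Gamma(112, 22).
Posterior variance = α'/β'² = 112/484 = 28/121.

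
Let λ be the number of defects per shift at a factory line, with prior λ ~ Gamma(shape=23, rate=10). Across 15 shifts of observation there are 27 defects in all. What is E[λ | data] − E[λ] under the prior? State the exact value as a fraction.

Total count 27 over total exposure 15 shifts.
Gamma(α, β) with Poisson data over total exposure Σt gives posterior Gamma(α+Σx, β+Σt) = Gamma(50, 25).
Posterior mean = 50/25 = 2; prior mean = 23/10 = 23/10. Difference = 2 − 23/10 = -3/10.

-3/10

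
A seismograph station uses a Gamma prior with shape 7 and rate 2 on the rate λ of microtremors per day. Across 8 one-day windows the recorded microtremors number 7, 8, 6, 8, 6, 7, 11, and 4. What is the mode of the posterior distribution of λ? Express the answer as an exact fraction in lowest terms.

63/10

Total count: 7 + 8 + 6 + 8 + 6 + 7 + 11 + 4 = 57.
Total exposure: 8 days.
The Gamma prior is conjugate for the Poisson rate, so λ | data ~ Gamma(7+57, 2+8) = Gamma(64, 10).
Posterior mode = (α'−1)/β' = 63/10.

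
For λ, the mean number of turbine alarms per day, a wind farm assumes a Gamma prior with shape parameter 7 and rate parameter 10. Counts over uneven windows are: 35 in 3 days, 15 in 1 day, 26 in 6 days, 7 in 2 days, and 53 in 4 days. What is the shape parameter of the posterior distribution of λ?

143

Total count: 35 + 15 + 26 + 7 + 53 = 136.
Total exposure: 3 + 1 + 6 + 2 + 4 = 16 days.
Gamma(α, β) with Poisson data over total exposure Σt gives posterior Gamma(α+Σx, β+Σt) = Gamma(143, 26).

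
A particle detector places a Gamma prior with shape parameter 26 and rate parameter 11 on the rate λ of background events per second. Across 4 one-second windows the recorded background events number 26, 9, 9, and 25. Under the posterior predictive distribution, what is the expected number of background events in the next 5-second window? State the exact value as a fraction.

95/3

Total count: 26 + 9 + 9 + 25 = 69.
Total exposure: 4 seconds.
Conjugate update: add total count to the shape and total exposure to the rate, giving Gamma(95, 15).
Predictive mean over a 5-second window = T·E[λ|data] = 5·95/15 = 95/3.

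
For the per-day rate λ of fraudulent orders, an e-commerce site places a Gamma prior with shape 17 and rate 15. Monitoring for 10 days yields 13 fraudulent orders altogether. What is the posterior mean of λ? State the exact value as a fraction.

Total count 13 over total exposure 10 days.
Conjugate update: add total count to the shape and total exposure to the rate, giving Gamma(30, 25).
Posterior mean = α'/β' = 30/25 = 6/5.

6/5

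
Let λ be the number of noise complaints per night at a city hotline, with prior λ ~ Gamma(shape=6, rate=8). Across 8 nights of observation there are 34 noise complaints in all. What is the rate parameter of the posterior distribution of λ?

Total count 34 over total exposure 8 nights.
Conjugate update: add total count to the shape and total exposure to the rate, giving Gamma(40, 16).

16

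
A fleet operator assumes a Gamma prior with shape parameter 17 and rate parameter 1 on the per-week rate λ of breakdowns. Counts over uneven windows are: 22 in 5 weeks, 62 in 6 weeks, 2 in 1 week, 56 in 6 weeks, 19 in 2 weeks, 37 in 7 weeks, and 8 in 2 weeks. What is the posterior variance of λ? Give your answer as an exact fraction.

223/900

Total count: 22 + 62 + 2 + 56 + 19 + 37 + 8 = 206.
Total exposure: 5 + 6 + 1 + 6 + 2 + 7 + 2 = 29 weeks.
By Gamma–Poisson conjugacy, the posterior is Gamma(α + Σx, β + Σt) = Gamma(17 + 206, 1 + 29) = Gamma(223, 30).
Posterior variance = α'/β'² = 223/900.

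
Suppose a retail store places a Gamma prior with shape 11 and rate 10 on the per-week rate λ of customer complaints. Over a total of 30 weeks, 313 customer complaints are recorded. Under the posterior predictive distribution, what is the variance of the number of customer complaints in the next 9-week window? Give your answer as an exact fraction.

35721/400

Total count 313 over total exposure 30 weeks.
The Gamma prior is conjugate for the Poisson rate, so λ | data ~ Gamma(11+313, 10+30) = Gamma(324, 40).
The posterior predictive for a window of length T is Negative Binomial with variance T·α'·(β'+T)/β'² = 9·324·49/1600 = 35721/400.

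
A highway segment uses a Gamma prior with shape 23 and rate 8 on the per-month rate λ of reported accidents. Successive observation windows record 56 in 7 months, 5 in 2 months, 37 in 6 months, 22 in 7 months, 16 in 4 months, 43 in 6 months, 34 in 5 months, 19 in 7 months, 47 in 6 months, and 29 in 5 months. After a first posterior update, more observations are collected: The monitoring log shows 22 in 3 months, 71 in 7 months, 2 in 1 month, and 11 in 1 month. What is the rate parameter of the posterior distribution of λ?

Total count: 56 + 5 + 37 + 22 + 16 + 43 + 34 + 19 + 47 + 29 = 308.
Total exposure: 7 + 2 + 6 + 7 + 4 + 6 + 5 + 7 + 6 + 5 = 55 months.
After the first batch: Gamma(23 + 308, 8 + 55) = Gamma(331, 63).
Total count: 22 + 71 + 2 + 11 = 106.
Total exposure: 3 + 7 + 1 + 1 = 12 months.
After the second batch: Gamma(331 + 106, 63 + 12) = Gamma(437, 75).

75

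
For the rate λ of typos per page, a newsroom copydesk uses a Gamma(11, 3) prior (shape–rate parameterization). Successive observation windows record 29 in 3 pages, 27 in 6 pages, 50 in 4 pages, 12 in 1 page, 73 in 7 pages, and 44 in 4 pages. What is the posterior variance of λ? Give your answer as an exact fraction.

Total count: 29 + 27 + 50 + 12 + 73 + 44 = 235.
Total exposure: 3 + 6 + 4 + 1 + 7 + 4 = 25 pages.
Posterior: α' = 11 + 235 = 246, β' = 3 + 25 = 28.
Posterior variance = α'/β'² = 246/784 = 123/392.

123/392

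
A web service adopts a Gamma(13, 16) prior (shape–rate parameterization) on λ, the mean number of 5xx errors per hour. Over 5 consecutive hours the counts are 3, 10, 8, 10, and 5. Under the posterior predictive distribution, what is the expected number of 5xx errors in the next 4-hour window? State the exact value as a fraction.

28/3

Total count: 3 + 10 + 8 + 10 + 5 = 36.
Total exposure: 5 hours.
Gamma(α, β) with Poisson data over total exposure Σt gives posterior Gamma(α+Σx, β+Σt) = Gamma(49, 21).
Predictive mean over a 4-hour window = T·E[λ|data] = 4·49/21 = 28/3.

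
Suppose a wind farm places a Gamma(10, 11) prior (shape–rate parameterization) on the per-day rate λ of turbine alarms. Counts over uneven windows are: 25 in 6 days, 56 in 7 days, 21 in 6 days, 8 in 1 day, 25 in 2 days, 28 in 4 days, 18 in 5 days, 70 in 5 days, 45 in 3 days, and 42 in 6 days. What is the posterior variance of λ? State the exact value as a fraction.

Total count: 25 + 56 + 21 + 8 + 25 + 28 + 18 + 70 + 45 + 42 = 338.
Total exposure: 6 + 7 + 6 + 1 + 2 + 4 + 5 + 5 + 3 + 6 = 45 days.
Gamma(α, β) with Poisson data over total exposure Σt gives posterior Gamma(α+Σx, β+Σt) = Gamma(348, 56).
Posterior variance = α'/β'² = 348/3136 = 87/784.

87/784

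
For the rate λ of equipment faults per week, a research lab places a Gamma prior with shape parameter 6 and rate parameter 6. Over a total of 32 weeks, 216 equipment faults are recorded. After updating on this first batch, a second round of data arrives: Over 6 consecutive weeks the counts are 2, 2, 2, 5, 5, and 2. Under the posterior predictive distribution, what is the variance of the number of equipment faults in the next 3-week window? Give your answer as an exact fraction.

Total count 216 over total exposure 32 weeks.
After the first batch: Gamma(6 + 216, 6 + 32) = Gamma(222, 38).
Total count: 2 + 2 + 2 + 5 + 5 + 2 = 18.
Total exposure: 6 weeks.
After the second batch: Gamma(222 + 18, 38 + 6) = Gamma(240, 44).
The posterior predictive for a window of length T is Negative Binomial with variance T·α'·(β'+T)/β'² = 3·240·47/1936 = 2115/121.

2115/121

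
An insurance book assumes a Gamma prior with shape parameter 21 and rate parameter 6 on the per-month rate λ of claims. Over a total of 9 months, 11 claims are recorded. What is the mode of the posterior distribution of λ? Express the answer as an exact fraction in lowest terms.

31/15

Total count 11 over total exposure 9 months.
Conjugate update: add total count to the shape and total exposure to the rate, giving Gamma(32, 15).
Posterior mode = (α'−1)/β' = 31/15.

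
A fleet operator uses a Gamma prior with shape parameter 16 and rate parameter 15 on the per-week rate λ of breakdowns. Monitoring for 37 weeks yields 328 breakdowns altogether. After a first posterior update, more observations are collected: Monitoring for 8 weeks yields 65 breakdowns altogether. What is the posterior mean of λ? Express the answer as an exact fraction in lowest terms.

409/60

Total count 328 over total exposure 37 weeks.
After the first batch: Gamma(16 + 328, 15 + 37) = Gamma(344, 52).
Total count 65 over total exposure 8 weeks.
After the second batch: Gamma(344 + 65, 52 + 8) = Gamma(409, 60).
Posterior mean = α'/β' = 409/60.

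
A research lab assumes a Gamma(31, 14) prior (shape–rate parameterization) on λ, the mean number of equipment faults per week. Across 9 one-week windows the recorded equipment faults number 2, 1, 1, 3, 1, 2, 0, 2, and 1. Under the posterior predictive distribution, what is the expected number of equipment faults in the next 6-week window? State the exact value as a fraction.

264/23

Total count: 2 + 1 + 1 + 3 + 1 + 2 + 0 + 2 + 1 = 13.
Total exposure: 9 weeks.
The Gamma prior is conjugate for the Poisson rate, so λ | data ~ Gamma(31+13, 14+9) = Gamma(44, 23).
Predictive mean over a 6-week window = T·E[λ|data] = 6·44/23 = 264/23.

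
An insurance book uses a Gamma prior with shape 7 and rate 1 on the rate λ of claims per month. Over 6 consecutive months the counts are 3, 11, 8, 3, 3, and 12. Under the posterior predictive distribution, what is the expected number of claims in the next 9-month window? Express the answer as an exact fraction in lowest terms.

Total count: 3 + 11 + 8 + 3 + 3 + 12 = 40.
Total exposure: 6 months.
Posterior: α' = 7 + 40 = 47, β' = 1 + 6 = 7.
Predictive mean over a 9-month window = T·E[λ|data] = 9·47/7 = 423/7.

423/7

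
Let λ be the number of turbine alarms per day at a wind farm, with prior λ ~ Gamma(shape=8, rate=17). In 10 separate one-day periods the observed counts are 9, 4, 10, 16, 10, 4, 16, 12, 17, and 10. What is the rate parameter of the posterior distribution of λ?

Total count: 9 + 4 + 10 + 16 + 10 + 4 + 16 + 12 + 17 + 10 = 108.
Total exposure: 10 days.
Posterior: α' = 8 + 108 = 116, β' = 17 + 10 = 27.

27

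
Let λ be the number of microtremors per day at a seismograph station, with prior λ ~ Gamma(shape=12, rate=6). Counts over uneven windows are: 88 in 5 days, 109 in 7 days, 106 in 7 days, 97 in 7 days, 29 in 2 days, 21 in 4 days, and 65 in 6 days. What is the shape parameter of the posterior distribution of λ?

527

Total count: 88 + 109 + 106 + 97 + 29 + 21 + 65 = 515.
Total exposure: 5 + 7 + 7 + 7 + 2 + 4 + 6 = 38 days.
The Gamma prior is conjugate for the Poisson rate, so λ | data ~ Gamma(12+515, 6+38) = Gamma(527, 44).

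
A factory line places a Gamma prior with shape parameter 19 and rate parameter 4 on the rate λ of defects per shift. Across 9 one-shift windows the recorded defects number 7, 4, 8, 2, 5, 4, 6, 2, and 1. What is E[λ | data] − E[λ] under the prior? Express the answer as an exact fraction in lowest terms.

Total count: 7 + 4 + 8 + 2 + 5 + 4 + 6 + 2 + 1 = 39.
Total exposure: 9 shifts.
Gamma(α, β) with Poisson data over total exposure Σt gives posterior Gamma(α+Σx, β+Σt) = Gamma(58, 13).
Posterior mean = 58/13 = 58/13; prior mean = 19/4 = 19/4. Difference = 58/13 − 19/4 = -15/52.

-15/52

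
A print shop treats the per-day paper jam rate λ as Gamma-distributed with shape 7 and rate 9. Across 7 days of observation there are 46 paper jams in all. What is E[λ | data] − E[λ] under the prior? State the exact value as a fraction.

Total count 46 over total exposure 7 days.
Conjugate update: add total count to the shape and total exposure to the rate, giving Gamma(53, 16).
Posterior mean = 53/16 = 53/16; prior mean = 7/9 = 7/9. Difference = 53/16 − 7/9 = 365/144.

365/144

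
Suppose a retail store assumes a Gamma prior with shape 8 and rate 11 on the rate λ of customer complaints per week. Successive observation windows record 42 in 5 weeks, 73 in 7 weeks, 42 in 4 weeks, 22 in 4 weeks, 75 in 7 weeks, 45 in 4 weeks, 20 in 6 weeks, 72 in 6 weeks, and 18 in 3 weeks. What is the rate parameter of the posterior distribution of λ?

57

Total count: 42 + 73 + 42 + 22 + 75 + 45 + 20 + 72 + 18 = 409.
Total exposure: 5 + 7 + 4 + 4 + 7 + 4 + 6 + 6 + 3 = 46 weeks.
Conjugate update: add total count to the shape and total exposure to the rate, giving Gamma(417, 57).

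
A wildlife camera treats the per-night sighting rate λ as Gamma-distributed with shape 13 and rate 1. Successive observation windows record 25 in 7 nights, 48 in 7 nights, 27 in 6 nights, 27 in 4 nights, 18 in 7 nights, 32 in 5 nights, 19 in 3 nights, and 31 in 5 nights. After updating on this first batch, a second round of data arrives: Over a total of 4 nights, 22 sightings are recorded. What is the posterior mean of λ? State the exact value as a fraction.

262/49

Total count: 25 + 48 + 27 + 27 + 18 + 32 + 19 + 31 = 227.
Total exposure: 7 + 7 + 6 + 4 + 7 + 5 + 3 + 5 = 44 nights.
After the first batch: Gamma(13 + 227, 1 + 44) = Gamma(240, 45).
Total count 22 over total exposure 4 nights.
After the second batch: Gamma(240 + 22, 45 + 4) = Gamma(262, 49).
Posterior mean = α'/β' = 262/49.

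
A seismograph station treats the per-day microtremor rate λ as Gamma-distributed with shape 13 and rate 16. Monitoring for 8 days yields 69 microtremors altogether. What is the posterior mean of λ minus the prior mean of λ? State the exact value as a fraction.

Total count 69 over total exposure 8 days.
By Gamma–Poisson conjugacy, the posterior is Gamma(α + Σx, β + Σt) = Gamma(13 + 69, 16 + 8) = Gamma(82, 24).
Posterior mean = 82/24 = 41/12; prior mean = 13/16 = 13/16. Difference = 41/12 − 13/16 = 125/48.

125/48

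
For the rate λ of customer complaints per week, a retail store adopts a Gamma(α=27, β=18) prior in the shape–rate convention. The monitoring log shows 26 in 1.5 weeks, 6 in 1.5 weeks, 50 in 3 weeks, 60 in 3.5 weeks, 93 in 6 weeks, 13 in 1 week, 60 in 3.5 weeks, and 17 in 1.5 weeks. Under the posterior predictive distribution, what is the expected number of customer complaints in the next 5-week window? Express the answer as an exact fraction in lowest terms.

3520/79

Total count: 26 + 6 + 50 + 60 + 93 + 13 + 60 + 17 = 325.
Total exposure: 1.5 + 1.5 + 3 + 3.5 + 6 + 1 + 3.5 + 1.5 = 21.5 weeks.
Conjugate update: add total count to the shape and total exposure to the rate, giving Gamma(352, 79/2).
Predictive mean over a 5-week window = T·E[λ|data] = 5·352/(79/2) = 3520/79.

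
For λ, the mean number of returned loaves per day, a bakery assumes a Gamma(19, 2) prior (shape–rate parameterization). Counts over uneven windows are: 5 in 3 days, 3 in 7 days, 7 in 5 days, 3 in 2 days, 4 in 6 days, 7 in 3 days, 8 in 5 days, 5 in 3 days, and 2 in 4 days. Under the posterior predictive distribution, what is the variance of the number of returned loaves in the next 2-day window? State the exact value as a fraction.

Total count: 5 + 3 + 7 + 3 + 4 + 7 + 8 + 5 + 2 = 44.
Total exposure: 3 + 7 + 5 + 2 + 6 + 3 + 5 + 3 + 4 = 38 days.
Posterior: α' = 19 + 44 = 63, β' = 2 + 38 = 40.
The posterior predictive for a window of length T is Negative Binomial with variance T·α'·(β'+T)/β'² = 2·63·42/1600 = 1323/400.

1323/400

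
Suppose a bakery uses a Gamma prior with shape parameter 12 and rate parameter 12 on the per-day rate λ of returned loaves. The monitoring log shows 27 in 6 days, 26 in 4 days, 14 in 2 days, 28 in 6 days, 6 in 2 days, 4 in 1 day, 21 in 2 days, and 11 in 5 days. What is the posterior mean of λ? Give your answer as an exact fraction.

Total count: 27 + 26 + 14 + 28 + 6 + 4 + 21 + 11 = 137.
Total exposure: 6 + 4 + 2 + 6 + 2 + 1 + 2 + 5 = 28 days.
Posterior: α' = 12 + 137 = 149, β' = 12 + 28 = 40.
Posterior mean = α'/β' = 149/40.

149/40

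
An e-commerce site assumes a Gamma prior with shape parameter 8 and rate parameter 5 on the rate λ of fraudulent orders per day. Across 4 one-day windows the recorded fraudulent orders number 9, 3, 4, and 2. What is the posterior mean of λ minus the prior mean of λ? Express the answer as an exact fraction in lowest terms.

58/45

Total count: 9 + 3 + 4 + 2 = 18.
Total exposure: 4 days.
By Gamma–Poisson conjugacy, the posterior is Gamma(α + Σx, β + Σt) = Gamma(8 + 18, 5 + 4) = Gamma(26, 9).
Posterior mean = 26/9 = 26/9; prior mean = 8/5 = 8/5. Difference = 26/9 − 8/5 = 58/45.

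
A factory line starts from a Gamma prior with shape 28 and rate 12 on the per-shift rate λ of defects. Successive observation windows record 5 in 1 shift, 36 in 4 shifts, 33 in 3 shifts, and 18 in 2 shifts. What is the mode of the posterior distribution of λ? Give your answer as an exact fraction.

119/22

Total count: 5 + 36 + 33 + 18 = 92.
Total exposure: 1 + 4 + 3 + 2 = 10 shifts.
The Gamma prior is conjugate for the Poisson rate, so λ | data ~ Gamma(28+92, 12+10) = Gamma(120, 22).
Posterior mode = (α'−1)/β' = 119/22.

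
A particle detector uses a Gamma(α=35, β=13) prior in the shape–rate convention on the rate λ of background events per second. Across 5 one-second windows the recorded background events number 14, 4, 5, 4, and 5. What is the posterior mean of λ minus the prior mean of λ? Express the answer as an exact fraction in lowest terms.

241/234

Total count: 14 + 4 + 5 + 4 + 5 = 32.
Total exposure: 5 seconds.
Conjugate update: add total count to the shape and total exposure to the rate, giving Gamma(67, 18).
Posterior mean = 67/18 = 67/18; prior mean = 35/13 = 35/13. Difference = 67/18 − 35/13 = 241/234.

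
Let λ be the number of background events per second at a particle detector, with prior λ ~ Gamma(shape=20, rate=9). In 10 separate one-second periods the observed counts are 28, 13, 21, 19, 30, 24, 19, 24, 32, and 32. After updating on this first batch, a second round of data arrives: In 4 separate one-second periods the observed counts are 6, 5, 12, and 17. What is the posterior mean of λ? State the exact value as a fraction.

Total count: 28 + 13 + 21 + 19 + 30 + 24 + 19 + 24 + 32 + 32 = 242.
Total exposure: 10 seconds.
After the first batch: Gamma(20 + 242, 9 + 10) = Gamma(262, 19).
Total count: 6 + 5 + 12 + 17 = 40.
Total exposure: 4 seconds.
After the second batch: Gamma(262 + 40, 19 + 4) = Gamma(302, 23).
Posterior mean = α'/β' = 302/23.

302/23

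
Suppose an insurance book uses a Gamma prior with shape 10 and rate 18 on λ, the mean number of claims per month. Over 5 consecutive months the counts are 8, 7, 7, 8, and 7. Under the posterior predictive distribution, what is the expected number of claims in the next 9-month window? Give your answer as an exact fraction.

423/23

Total count: 8 + 7 + 7 + 8 + 7 = 37.
Total exposure: 5 months.
The Gamma prior is conjugate for the Poisson rate, so λ | data ~ Gamma(10+37, 18+5) = Gamma(47, 23).
Predictive mean over a 9-month window = T·E[λ|data] = 9·47/23 = 423/23.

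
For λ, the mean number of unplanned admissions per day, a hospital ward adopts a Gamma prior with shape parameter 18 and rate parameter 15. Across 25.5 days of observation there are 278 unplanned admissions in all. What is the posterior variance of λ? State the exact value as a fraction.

1184/6561

Total count 278 over total exposure 25.5 days.
Posterior: α' = 18 + 278 = 296, β' = 15 + 25.5 = 81/2.
Posterior variance = α'/β'² = 296/(6561/4) = 1184/6561.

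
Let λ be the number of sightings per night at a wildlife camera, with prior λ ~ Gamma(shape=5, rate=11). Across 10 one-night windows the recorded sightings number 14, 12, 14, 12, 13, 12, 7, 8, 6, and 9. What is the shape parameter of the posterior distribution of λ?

Total count: 14 + 12 + 14 + 12 + 13 + 12 + 7 + 8 + 6 + 9 = 107.
Total exposure: 10 nights.
The Gamma prior is conjugate for the Poisson rate, so λ | data ~ Gamma(5+107, 11+10) = Gamma(112, 21).

112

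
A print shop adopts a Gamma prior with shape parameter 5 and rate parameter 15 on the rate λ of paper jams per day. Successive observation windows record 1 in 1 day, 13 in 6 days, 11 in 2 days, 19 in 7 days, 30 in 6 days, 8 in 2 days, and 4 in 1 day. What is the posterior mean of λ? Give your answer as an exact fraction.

91/40

Total count: 1 + 13 + 11 + 19 + 30 + 8 + 4 = 86.
Total exposure: 1 + 6 + 2 + 7 + 6 + 2 + 1 = 25 days.
Conjugate update: add total count to the shape and total exposure to the rate, giving Gamma(91, 40).
Posterior mean = α'/β' = 91/40.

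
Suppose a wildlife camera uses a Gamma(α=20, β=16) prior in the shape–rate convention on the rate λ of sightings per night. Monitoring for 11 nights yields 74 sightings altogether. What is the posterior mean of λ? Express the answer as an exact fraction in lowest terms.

Total count 74 over total exposure 11 nights.
The Gamma prior is conjugate for the Poisson rate, so λ | data ~ Gamma(20+74, 16+11) = Gamma(94, 27).
Posterior mean = α'/β' = 94/27.

94/27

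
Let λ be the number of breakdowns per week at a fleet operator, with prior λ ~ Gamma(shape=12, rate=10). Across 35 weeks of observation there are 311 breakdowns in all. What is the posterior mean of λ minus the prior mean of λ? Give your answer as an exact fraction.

Total count 311 over total exposure 35 weeks.
Conjugate update: add total count to the shape and total exposure to the rate, giving Gamma(323, 45).
Posterior mean = 323/45 = 323/45; prior mean = 12/10 = 6/5. Difference = 323/45 − 6/5 = 269/45.

269/45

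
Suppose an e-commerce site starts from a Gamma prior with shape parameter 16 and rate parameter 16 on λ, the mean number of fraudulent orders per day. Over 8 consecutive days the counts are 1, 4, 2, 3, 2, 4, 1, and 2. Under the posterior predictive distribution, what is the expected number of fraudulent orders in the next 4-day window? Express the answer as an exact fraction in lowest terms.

35/6

Total count: 1 + 4 + 2 + 3 + 2 + 4 + 1 + 2 = 19.
Total exposure: 8 days.
Conjugate update: add total count to the shape and total exposure to the rate, giving Gamma(35, 24).
Predictive mean over a 4-day window = T·E[λ|data] = 4·35/24 = 35/6.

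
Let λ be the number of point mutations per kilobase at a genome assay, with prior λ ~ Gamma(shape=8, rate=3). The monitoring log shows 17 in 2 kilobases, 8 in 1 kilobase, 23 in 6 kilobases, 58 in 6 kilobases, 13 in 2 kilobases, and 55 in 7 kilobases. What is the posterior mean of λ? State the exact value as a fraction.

Total count: 17 + 8 + 23 + 58 + 13 + 55 = 174.
Total exposure: 2 + 1 + 6 + 6 + 2 + 7 = 24 kilobases.
Gamma(α, β) with Poisson data over total exposure Σt gives posterior Gamma(α+Σx, β+Σt) = Gamma(182, 27).
Posterior mean = α'/β' = 182/27.

182/27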